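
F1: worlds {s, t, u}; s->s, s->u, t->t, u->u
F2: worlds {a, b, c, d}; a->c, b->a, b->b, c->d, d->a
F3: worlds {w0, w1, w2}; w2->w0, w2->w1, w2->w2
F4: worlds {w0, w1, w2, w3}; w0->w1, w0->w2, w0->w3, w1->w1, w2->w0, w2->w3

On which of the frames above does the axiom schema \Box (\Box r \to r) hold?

Frame correspondent (Sahlqvist): \forall x \forall y (Rxy \to Ryy) — i.e. shift-reflexivity.
F1: satisfies the condition.
F2: fails — Rcd but not Rdd.
F3: fails — Rw2w0 but not Rw0w0.
F4: fails — Rw0w3 but not Rw3w3.
Valid on: F1.

F1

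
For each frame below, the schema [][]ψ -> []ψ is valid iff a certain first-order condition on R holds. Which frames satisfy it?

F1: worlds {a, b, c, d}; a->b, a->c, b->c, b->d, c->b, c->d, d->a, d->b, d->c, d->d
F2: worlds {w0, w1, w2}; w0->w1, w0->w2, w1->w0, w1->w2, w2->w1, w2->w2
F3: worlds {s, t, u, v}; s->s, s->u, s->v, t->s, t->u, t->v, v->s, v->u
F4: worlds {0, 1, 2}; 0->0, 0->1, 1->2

F1, F3

Frame correspondent (Sahlqvist): forall x forall y (Rxy -> exists z (Rxz & Rzy)) — i.e. density.
F1: ✓.
F2: fails — Rw1w0 but no z with Rw1z and Rzw0.
F3: ✓.
F4: fails — R12 but no z with R1z and Rz2.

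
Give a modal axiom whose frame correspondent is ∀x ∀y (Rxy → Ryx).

r → □◇r

The condition is symmetry. The B schema r → □◇r defines it.
Suppose r→□◇r is valid. Take Rxy and set V(r)={x}. Then r at x, so □◇r at x, so ◇r at y, so some z with Ryz has r; z=x, i.e. Ryx.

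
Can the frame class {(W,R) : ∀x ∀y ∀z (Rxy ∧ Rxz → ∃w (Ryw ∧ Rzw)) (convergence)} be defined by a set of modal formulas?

Yes, by ◇□q → □◇q

The condition is convergence. A defining modal formula is ◇□q → □◇q.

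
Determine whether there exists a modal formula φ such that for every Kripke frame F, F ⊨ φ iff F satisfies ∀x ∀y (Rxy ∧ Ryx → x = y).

No — not modally definable

If a class were modally definable it would be closed under surjective bounded morphisms (Goldblatt–Thomason).
The 8-cycle (worlds w0,w1,w2,w3,w4,w5,w6,w7 with w0→w1→w2→w3→w4→w5→w6→w7→w0) is antisymmetric. Sending even-indexed worlds to s and odd-indexed worlds to t is a surjective bounded morphism onto the two-world frame with s↔t, which is not antisymmetric.
Hence antisymmetry is not modally definable.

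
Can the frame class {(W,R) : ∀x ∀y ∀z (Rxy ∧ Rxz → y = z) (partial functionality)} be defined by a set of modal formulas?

Definable; ◇r → □r defines it

The condition is partial functionality. A defining modal formula is ◇r → □r.
Suppose ◇r→□r is valid. Take Rxy, Rxz and set V(r)={y}. Then ◇r at x, so □r at x, so r at z, i.e. z=y.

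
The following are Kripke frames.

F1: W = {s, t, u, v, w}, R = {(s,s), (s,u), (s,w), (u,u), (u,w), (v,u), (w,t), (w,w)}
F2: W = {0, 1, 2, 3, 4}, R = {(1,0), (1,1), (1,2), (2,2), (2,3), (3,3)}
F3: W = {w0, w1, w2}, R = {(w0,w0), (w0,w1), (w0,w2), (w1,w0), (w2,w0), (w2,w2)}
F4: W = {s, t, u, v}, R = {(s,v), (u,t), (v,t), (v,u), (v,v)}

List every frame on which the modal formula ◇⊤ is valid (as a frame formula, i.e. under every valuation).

The schema corresponds to seriality: ∀x ∃y Rxy.
F1: fails — world t has no successor.
F2: fails — world 0 has no successor.
F3: holds.
F4: fails — world t has no successor.

F3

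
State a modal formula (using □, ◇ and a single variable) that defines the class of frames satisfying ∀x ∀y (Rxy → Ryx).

The condition is symmetry. The B schema s → □◇s defines it.
Suppose s→□◇s is valid. Take Rxy and set V(s)={x}. Then s at x, so □◇s at x, so ◇s at y, so some z with Ryz has s; z=x, i.e. Ryx.

s → □◇s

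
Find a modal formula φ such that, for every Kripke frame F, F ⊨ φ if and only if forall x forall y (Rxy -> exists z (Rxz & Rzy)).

The condition is density. The C4 schema □□r → □r defines it.
Suppose □□r→□r is valid. Take Rxy and set V(r)={w : xR²w}. Then □□r at x, so □r at x, so r at y, i.e. ∃z(Rxz∧Rzy).

□□r → □r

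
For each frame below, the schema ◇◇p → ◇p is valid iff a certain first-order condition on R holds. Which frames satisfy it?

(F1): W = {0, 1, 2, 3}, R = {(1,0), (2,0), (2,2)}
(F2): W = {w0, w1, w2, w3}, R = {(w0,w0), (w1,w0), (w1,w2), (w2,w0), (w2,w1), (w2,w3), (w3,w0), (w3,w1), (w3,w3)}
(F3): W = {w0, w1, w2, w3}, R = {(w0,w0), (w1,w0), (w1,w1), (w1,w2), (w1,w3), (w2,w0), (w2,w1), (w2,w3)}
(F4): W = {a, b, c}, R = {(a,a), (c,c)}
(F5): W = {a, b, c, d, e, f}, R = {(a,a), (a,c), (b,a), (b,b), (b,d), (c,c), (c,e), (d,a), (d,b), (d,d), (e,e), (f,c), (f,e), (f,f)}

This is the axiom for a generalized confluence (Geach) condition; its first-order frame correspondent is ∀x ∀y (xR²y → ∃w (y = w ∧ xRw)).
(F1): holds.
(F2): fails — w1R²w1 but no w with w1=w and w1Rw.
(F3): fails — w2R²w2 but no w with w2=w and w2Rw.
(F4): holds.
(F5): fails — aR²e but no w with e=w and aRw.

(F1), (F4)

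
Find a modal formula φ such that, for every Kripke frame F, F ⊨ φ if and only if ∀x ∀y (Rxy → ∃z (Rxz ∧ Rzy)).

The condition is density. The C4 schema □□r → □r defines it.

□□r → □r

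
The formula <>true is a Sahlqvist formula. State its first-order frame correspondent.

This is a form of the D axiom.
It corresponds to seriality: forall x exists y Rxy.

Seriality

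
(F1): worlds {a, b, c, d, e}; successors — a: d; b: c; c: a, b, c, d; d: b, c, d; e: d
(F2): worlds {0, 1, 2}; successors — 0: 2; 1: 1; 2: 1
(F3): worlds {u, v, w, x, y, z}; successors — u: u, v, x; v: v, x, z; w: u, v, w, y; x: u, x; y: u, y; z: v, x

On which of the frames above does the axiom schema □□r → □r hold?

The schema corresponds to density: ∀x ∀y (Rxy → ∃z (Rxz ∧ Rzy)).
(F1): satisfies the condition.
(F2): fails — R02 but no z with R0z and Rz2.
(F3): satisfies the condition.

(F1), (F3)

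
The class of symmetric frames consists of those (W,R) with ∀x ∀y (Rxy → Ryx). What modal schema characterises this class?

This is symmetry; the standard corresponding axiom is B: ψ → □◇ψ.
Suppose ψ→□◇ψ is valid. Take Rxy and set V(ψ)={x}. Then ψ at x, so □◇ψ at x, so ◇ψ at y, so some z with Ryz has ψ; z=x, i.e. Ryx.

ψ → □◇ψ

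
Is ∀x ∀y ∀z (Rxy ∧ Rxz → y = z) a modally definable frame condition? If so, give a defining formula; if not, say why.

The condition is partial functionality. A defining modal formula is ◇q → □q.
Suppose ◇q→□q is valid. Take Rxy, Rxz and set V(q)={y}. Then ◇q at x, so □q at x, so q at z, i.e. z=y.

Yes — defined by ◇q → □q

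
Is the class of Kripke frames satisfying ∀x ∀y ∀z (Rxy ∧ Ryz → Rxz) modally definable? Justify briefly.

Definable; □p → □□p defines it

This is a Sahlqvist condition; the 4 axiom □p → □□p defines it.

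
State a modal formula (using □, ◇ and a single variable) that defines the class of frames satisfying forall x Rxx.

□r → r

This is reflexivity; the standard corresponding axiom is T: □r → r.
Suppose □r→r is valid. At any x set V(r)={w : Rxw}. Then □r holds at x, so r holds at x, i.e. Rxx.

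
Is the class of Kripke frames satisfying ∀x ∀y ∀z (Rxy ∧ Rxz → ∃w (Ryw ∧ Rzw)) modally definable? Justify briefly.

Definable; ◇□p → □◇p defines it

The condition is convergence. A defining modal formula is ◇□p → □◇p.
Suppose ◇□p→□◇p is valid. Take Rxy, Rxz and set V(p)={w : Ryw}. Then □p at y so ◇□p at x, so □◇p at x, so ◇p at z, giving w with Rzw and Ryw.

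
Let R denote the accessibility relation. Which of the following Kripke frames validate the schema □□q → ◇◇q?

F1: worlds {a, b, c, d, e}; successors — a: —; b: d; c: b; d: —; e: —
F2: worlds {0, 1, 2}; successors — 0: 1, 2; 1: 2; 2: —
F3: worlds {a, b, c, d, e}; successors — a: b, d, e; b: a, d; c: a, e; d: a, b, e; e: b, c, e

The schema corresponds to a generalized confluence (Geach) condition: ∀x ∃w (xR²w ∧ xR²w).
F1: fails — at a but no w with aR²w and aR²w.
F2: fails — at 1 but no w with 1R²w and 1R²w.
F3: holds.
Valid on: F3.

F3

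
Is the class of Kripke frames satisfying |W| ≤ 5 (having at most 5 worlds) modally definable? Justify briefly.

If a class were modally definable it would be closed under disjoint unions (Goldblatt–Thomason).
Any modal formula valid on each of 6 disjoint one-world frames is valid on their disjoint union (validity is preserved under disjoint unions). Each one-world frame has |W|=1≤5, but the union has |W|=6.
So no modal formula (or set of formulas) defines exactly the |W|≤5 frames.

No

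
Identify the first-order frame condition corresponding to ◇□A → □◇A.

This is the .2 axiom.
It corresponds to convergence: ∀x ∀y ∀z (Rxy ∧ Rxz → ∃w (Ryw ∧ Rzw)).

Convergence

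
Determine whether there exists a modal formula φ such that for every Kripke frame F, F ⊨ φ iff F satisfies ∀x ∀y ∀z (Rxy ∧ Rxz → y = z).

The condition is partial functionality. A defining modal formula is ◇q → □q.
Suppose ◇q→□q is valid. Take Rxy, Rxz and set V(q)={y}. Then ◇q at x, so □q at x, so q at z, i.e. z=y.

Yes, by ◇q → □q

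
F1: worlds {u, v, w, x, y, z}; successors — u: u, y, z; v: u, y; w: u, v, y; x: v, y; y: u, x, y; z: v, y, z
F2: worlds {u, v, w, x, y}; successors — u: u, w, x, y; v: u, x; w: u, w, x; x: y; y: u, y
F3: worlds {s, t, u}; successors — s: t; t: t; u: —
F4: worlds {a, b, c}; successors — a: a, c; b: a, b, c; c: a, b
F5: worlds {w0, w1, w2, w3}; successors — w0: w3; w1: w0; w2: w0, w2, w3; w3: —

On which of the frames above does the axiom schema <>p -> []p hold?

F3

This is the axiom for partial functionality; its first-order frame correspondent is forall x forall y forall z (Rxy & Rxz -> y = z).
F1: fails — u sees both u and y.
F2: fails — u sees both u and w.
F3: condition met.
F4: fails — a sees both a and c.
F5: fails — w2 sees both w0 and w2.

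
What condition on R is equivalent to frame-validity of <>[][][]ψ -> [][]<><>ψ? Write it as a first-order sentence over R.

This is a Sahlqvist (Geach-type) schema ◇^1□^3ψ → □^2◇^2ψ.
First-order correspondent: forall x forall y forall z ((xRy & x R^2 z) -> exists w (y R^3 w & z R^2 w)).

forall x forall y forall z ((xRy & x R^2 z) -> exists w (y R^3 w & z R^2 w))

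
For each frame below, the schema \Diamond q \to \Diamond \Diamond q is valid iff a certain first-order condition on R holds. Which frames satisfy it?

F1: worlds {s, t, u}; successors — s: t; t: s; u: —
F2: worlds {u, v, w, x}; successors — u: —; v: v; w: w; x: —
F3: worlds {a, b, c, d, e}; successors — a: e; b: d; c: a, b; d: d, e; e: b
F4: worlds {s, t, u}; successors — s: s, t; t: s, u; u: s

F2

Frame correspondent (Sahlqvist): \forall x \forall y (xRy \to \exists w (y = w \wedge x R^2 w)) — i.e. a generalized confluence (Geach) condition.
F1: fails — sRt but no w with t=w and sR²w.
F2: condition met.
F3: fails — aRe but no w with e=w and aR²w.
F4: fails — tRu but no w with u=w and tR²w.
Valid on: F2.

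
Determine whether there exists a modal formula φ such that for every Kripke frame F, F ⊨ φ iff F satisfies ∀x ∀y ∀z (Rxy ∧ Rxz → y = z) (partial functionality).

The condition is partial functionality. A defining modal formula is ◇p → □p.

Yes — defined by ◇p → □p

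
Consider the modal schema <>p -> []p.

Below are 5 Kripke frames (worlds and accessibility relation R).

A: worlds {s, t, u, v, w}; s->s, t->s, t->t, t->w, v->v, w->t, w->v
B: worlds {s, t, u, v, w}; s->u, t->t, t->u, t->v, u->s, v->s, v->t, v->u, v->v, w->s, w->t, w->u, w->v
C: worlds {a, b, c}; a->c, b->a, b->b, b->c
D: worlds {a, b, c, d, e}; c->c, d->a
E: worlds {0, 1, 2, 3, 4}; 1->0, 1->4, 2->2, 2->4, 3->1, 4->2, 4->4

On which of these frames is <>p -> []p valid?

D

This is the axiom for partial functionality; its first-order frame correspondent is forall x forall y forall z (Rxy & Rxz -> y = z).
A: fails — t sees both s and t.
B: fails — t sees both t and u.
C: fails — b sees both a and b.
D: holds.
E: fails — 1 sees both 0 and 4.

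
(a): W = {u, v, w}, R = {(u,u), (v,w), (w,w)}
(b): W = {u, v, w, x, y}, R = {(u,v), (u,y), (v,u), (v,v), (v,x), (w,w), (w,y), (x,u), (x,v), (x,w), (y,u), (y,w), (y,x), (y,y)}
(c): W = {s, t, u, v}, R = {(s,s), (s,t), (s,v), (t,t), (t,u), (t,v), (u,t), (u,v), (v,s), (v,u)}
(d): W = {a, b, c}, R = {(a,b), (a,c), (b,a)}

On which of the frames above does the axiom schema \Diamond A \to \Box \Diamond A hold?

Frame correspondent (Sahlqvist): \forall x \forall y \forall z (Rxy \wedge Rxz \to Ryz) — i.e. the Euclidean property.
(a): satisfies the condition.
(b): fails — Ruv and Ruy but not Rvy.
(c): fails — Rsv and Rsv but not Rvv.
(d): fails — Rac and Rac but not Rcc.
Valid on: (a).

(a)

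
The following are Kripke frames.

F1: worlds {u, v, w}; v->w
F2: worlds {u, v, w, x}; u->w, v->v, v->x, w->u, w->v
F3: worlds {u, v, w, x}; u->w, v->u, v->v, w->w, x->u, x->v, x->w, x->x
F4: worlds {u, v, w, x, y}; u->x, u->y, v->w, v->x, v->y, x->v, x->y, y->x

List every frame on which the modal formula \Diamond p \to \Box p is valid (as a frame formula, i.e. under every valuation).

F1

This is the axiom for partial functionality; its first-order frame correspondent is \forall x \forall y \forall z (Rxy \wedge Rxz \to y = z).
F1: condition met.
F2: fails — v sees both v and x.
F3: fails — v sees both u and v.
F4: fails — u sees both x and y.
Valid on: F1.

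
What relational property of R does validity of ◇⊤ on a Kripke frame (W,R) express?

seriality: ∀x ∃y Rxy

This schema is equivalent to the D axiom □A → ◇A.
Its frame correspondent is seriality — ∀x ∃y Rxy.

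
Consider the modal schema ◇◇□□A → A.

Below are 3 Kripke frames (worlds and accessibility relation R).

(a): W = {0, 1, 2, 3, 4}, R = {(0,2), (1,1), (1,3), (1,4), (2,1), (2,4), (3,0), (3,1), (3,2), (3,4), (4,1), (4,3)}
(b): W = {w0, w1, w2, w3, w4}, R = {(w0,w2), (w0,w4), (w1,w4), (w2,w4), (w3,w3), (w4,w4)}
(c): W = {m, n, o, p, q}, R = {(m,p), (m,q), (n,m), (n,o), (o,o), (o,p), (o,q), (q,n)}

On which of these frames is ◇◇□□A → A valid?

The schema corresponds to a generalized confluence (Geach) condition: ∀x ∀y (xR²y → ∃w (yR²w ∧ x = w)).
(a): ✓.
(b): fails — w0R²w4 but no w with w4R²w and w0=w.
(c): fails — mR²n but no w with nR²w and m=w.

(a)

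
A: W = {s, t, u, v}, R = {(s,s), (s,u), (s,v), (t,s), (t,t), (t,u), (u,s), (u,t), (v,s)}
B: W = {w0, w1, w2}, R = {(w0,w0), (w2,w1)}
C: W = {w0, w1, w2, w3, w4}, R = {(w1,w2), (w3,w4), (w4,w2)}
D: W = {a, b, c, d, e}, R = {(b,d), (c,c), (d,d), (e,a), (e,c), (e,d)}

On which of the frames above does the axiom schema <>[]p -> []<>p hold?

Frame correspondent (Sahlqvist): forall x forall y forall z (Rxy & Rxz -> exists w (Ryw & Rzw)) — i.e. convergence.
A: condition met.
B: fails — Rw2w1 and Rw2w1 but w1 and w1 have no common successor.
C: fails — Rw1w2 and Rw1w2 but w2 and w2 have no common successor.
D: fails — Rea and Rea but a and a have no common successor.

A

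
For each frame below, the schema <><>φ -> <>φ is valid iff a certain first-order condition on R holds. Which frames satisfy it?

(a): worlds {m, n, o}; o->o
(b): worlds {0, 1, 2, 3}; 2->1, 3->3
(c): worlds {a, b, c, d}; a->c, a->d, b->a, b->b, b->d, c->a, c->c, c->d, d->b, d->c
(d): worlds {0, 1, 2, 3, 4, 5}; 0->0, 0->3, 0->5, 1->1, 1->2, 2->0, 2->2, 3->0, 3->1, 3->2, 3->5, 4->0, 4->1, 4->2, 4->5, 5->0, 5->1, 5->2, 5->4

(a), (b)

The schema corresponds to transitivity: forall x forall y forall z (Rxy & Ryz -> Rxz).
(a): ✓.
(b): ✓.
(c): fails — Rcd and Rdb but not Rcb.
(d): fails — R12 and R20 but not R10.
Valid on: (a), (b).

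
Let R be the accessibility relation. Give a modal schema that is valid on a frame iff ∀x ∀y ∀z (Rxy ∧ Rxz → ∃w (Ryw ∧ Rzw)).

◇□ψ → □◇ψ

This is convergence; the standard corresponding axiom is .2: ◇□ψ → □◇ψ.
Suppose ◇□ψ→□◇ψ is valid. Take Rxy, Rxz and set V(ψ)={w : Ryw}. Then □ψ at y so ◇□ψ at x, so □◇ψ at x, so ◇ψ at z, giving w with Rzw and Ryw.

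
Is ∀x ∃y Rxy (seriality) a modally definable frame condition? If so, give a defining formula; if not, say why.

Yes, by □r → ◇r

The condition is seriality. A defining modal formula is □r → ◇r.
Suppose □r→◇r is valid. At any x set V(r)=W. Then □r at x, so ◇r at x, so x has a successor.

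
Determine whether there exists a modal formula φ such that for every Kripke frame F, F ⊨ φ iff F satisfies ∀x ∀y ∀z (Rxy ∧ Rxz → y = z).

This is a Sahlqvist condition; the CD axiom ◇r → □r defines it.
Suppose ◇r→□r is valid. Take Rxy, Rxz and set V(r)={y}. Then ◇r at x, so □r at x, so r at z, i.e. z=y.

Yes — defined by ◇r → □r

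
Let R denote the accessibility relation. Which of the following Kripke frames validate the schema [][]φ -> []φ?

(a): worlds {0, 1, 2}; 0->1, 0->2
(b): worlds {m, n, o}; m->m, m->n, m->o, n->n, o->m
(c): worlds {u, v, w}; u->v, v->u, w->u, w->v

The schema corresponds to density: forall x forall y (Rxy -> exists z (Rxz & Rzy)).
(a): fails — R01 but no z with R0z and Rz1.
(b): condition met.
(c): fails — Ruv but no z with Ruz and Rzv.
Valid on: (b).

(b)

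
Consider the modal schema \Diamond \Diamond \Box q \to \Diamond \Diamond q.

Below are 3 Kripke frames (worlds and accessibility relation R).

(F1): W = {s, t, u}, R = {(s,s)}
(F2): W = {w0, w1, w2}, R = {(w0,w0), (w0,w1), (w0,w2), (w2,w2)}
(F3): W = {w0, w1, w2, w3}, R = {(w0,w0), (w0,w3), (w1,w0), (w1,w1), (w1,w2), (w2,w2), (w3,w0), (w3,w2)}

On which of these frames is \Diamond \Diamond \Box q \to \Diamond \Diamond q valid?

Frame correspondent (Sahlqvist): \forall x \forall y (x R^2 y \to \exists w (yRw \wedge x R^2 w)) — i.e. a generalized confluence (Geach) condition.
(F1): condition met.
(F2): fails — w0R²w1 but no w with w1Rw and w0R²w.
(F3): condition met.
Valid on: (F1), (F3).

(F1), (F3)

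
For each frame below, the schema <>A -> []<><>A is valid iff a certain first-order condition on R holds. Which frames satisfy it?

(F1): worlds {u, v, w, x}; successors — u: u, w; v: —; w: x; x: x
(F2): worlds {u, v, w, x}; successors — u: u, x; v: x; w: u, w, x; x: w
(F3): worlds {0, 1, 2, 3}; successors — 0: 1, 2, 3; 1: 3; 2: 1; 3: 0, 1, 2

This is the axiom for a generalized confluence (Geach) condition; its first-order frame correspondent is forall x forall y forall z ((xRy & xRz) -> exists w (y = w & z R^2 w)).
(F1): fails — uRu, uRw but no t with u=t and wR²t.
(F2): satisfies the condition.
(F3): fails — 0R1, 0R2 but no w with 1=w and 2R²w.
Valid on: (F2).

(F2)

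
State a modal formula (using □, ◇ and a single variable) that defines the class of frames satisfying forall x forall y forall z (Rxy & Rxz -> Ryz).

◇ψ → □◇ψ

A defining formula is ◇ψ → □◇ψ (the 5 axiom).
Suppose ◇ψ→□◇ψ is valid. Take Rxy, Rxz and set V(ψ)={y}. Then ◇ψ at x, so □◇ψ at x, so ◇ψ at z, so some w with Rzw has ψ; w=y, i.e. Rzy. By symmetry of the argument, Ryz.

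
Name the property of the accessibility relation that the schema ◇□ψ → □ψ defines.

the Euclidean property: ∀x ∀y ∀z (Rxy ∧ Rxz → Ryz)

This is frame-equivalent to ◇ψ → □◇ψ (substitute ¬ψ for ψ and contrapose).
Suppose ◇ψ→□◇ψ is valid. Take Rxy, Rxz and set V(ψ)={y}. Then ◇ψ at x, so □◇ψ at x, so ◇ψ at z, so some w with Rzw has ψ; w=y, i.e. Rzy. By symmetry of the argument, Ryz.
Conversely, on a frame with the Euclidean property the schema holds at every world under every valuation.
Frame condition: ∀x ∀y ∀z (Rxy ∧ Rxz → Ryz).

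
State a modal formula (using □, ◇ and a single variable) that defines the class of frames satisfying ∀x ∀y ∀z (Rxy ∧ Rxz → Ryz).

A defining formula is ◇p → □◇p (the 5 axiom).

◇p → □◇p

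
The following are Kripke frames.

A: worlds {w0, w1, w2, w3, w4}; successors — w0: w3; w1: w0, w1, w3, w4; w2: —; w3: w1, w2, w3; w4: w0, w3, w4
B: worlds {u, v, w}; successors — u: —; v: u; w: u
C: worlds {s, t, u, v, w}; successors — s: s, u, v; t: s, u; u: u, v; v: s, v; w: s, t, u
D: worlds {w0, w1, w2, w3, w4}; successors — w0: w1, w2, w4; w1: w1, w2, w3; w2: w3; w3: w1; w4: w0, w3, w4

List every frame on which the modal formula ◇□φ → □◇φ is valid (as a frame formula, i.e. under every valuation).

C

The schema corresponds to convergence: ∀x ∀y ∀z (Rxy ∧ Rxz → ∃w (Ryw ∧ Rzw)).
A: fails — Rw3w1 and Rw3w2 but w1 and w2 have no common successor.
B: fails — Rvu and Rvu but u and u have no common successor.
C: condition met.
D: fails — Rw1w2 and Rw1w3 but w2 and w3 have no common successor.
Valid on: C.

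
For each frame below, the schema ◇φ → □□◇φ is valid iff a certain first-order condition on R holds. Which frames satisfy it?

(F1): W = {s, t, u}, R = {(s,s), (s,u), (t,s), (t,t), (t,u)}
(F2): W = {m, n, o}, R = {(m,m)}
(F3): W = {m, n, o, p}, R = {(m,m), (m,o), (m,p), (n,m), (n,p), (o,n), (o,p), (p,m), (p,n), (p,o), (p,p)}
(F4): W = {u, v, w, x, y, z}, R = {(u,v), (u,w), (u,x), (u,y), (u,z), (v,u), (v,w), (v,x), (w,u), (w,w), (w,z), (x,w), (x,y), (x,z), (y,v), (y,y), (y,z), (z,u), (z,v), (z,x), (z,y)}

(F2)

This is the axiom for a generalized confluence (Geach) condition; its first-order frame correspondent is ∀x ∀y ∀z ((xRy ∧ xR²z) → ∃w (y = w ∧ zRw)).
(F1): fails — sRs, sR²u but no w with s=w and uRw.
(F2): satisfies the condition.
(F3): fails — mRm, mR²o but no w with m=w and oRw.
(F4): fails — uRv, uR²v but no t with v=t and vRt.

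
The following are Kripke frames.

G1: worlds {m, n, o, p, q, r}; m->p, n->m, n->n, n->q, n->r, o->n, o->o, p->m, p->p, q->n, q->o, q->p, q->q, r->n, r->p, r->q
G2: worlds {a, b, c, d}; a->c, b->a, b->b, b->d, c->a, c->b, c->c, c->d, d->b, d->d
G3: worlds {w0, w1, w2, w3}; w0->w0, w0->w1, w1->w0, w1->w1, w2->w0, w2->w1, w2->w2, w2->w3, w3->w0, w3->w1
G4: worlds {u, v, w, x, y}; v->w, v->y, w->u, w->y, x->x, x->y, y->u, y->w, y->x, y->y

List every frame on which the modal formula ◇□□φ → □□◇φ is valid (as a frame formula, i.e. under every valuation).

This is the axiom for a generalized confluence (Geach) condition; its first-order frame correspondent is ∀x ∀y ∀z ((xRy ∧ xR²z) → ∃w (yR²w ∧ zRw)).
G1: fails — nRm, nR²o but no w with mR²w and oRw.
G2: fails — bRd, bR²a but no w with dR²w and aRw.
G3: ✓.
G4: fails — vRw, vR²u but no t with wR²t and uRt.
Valid on: G3.

G3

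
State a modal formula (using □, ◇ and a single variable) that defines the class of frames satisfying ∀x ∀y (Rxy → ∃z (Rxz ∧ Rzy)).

□□q → □q

This is density; the standard corresponding axiom is C4: □□q → □q.
Suppose □□q→□q is valid. Take Rxy and set V(q)={w : xR²w}. Then □□q at x, so □q at x, so q at y, i.e. ∃z(Rxz∧Rzy).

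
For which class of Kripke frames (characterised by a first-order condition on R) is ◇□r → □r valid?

The Euclidean property

Replacing r by ¬r and contraposing gives the equivalent schema ◇r → □◇r.
Suppose ◇r→□◇r is valid. Take Rxy, Rxz and set V(r)={y}. Then ◇r at x, so □◇r at x, so ◇r at z, so some w with Rzw has r; w=y, i.e. Rzy. By symmetry of the argument, Ryz.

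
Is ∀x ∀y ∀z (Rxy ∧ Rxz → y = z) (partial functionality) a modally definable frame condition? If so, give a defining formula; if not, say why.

Definable; ◇r → □r defines it

The condition is partial functionality. A defining modal formula is ◇r → □r.
Suppose ◇r→□r is valid. Take Rxy, Rxz and set V(r)={y}. Then ◇r at x, so □r at x, so r at z, i.e. z=y.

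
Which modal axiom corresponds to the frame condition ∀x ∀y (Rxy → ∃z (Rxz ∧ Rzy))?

□□ψ → □ψ

This is density; the standard corresponding axiom is C4: □□ψ → □ψ.
Suppose □□ψ→□ψ is valid. Take Rxy and set V(ψ)={w : xR²w}. Then □□ψ at x, so □ψ at x, so ψ at y, i.e. ∃z(Rxz∧Rzy).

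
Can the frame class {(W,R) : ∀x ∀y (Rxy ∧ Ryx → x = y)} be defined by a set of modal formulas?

Modal frame validity is preserved under surjective bounded morphisms.
The 8-cycle (worlds s,t,u,v,w,x,y,z with s→t→u→v→w→x→y→z→s) is antisymmetric. Sending even-indexed worlds to a and odd-indexed worlds to b is a surjective bounded morphism onto the two-world frame with a↔b, which is not antisymmetric.
So the class is not modally definable.

No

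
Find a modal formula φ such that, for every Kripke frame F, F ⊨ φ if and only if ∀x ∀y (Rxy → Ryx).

The condition is symmetry. The B schema ψ → □◇ψ defines it.

ψ → □◇ψ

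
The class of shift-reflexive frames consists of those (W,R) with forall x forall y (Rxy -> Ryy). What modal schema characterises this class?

This is shift-reflexivity; the standard corresponding axiom is T□: □(□p → p).
Suppose □(□p→p) is valid. Take Rxy and set V(p)={w : Ryw}. Then at y, □p holds; since □(□p→p) at x, □p→p at y, so p at y, i.e. Ryy.

□(□p → p)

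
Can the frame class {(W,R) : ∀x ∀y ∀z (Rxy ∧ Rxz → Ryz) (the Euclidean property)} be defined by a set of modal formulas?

Definable; ◇q → □◇q defines it

The condition is the Euclidean property. A defining modal formula is ◇q → □◇q.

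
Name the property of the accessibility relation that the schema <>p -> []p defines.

This is the CD axiom.
It corresponds to partial functionality: forall x forall y forall z (Rxy & Rxz -> y = z).

Partial functionality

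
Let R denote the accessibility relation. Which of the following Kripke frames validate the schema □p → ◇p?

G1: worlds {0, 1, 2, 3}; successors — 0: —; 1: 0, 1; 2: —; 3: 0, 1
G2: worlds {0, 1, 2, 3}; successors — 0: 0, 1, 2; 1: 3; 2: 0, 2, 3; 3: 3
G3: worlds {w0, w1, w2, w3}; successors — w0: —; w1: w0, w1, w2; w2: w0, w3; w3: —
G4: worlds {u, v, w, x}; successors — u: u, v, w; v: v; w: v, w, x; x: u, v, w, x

Frame correspondent (Sahlqvist): ∀x ∃y Rxy — i.e. seriality.
G1: fails — world 0 has no successor.
G2: condition met.
G3: fails — world w0 has no successor.
G4: condition met.

G2, G4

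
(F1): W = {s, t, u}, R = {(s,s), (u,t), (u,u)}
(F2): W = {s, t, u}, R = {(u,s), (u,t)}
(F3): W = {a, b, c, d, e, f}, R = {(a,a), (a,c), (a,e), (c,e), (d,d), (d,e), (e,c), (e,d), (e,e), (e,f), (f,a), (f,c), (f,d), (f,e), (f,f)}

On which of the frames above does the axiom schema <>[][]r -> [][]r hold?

This is the axiom for a generalized confluence (Geach) condition; its first-order frame correspondent is forall x forall y forall z ((xRy & x R^2 z) -> exists w (y R^2 w & z = w)).
(F1): fails — uRt, uR²t but no w with tR²w and t=w.
(F2): condition met.
(F3): fails — aRc, aR²a but no w with cR²w and a=w.
Valid on: (F2).

(F2)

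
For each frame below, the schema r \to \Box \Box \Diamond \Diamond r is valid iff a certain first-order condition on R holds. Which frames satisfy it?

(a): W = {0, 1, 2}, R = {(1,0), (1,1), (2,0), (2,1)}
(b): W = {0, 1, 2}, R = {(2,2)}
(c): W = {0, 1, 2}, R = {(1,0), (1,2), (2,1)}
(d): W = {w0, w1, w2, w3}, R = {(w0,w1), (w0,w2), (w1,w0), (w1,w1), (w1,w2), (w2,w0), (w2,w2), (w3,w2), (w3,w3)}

Frame correspondent (Sahlqvist): \forall x \forall z (x R^2 z \to \exists w (x = w \wedge z R^2 w)) — i.e. a generalized confluence (Geach) condition.
(a): fails — 1R²0 but no w with 1=w and 0R²w.
(b): holds.
(c): fails — 2R²0 but no w with 2=w and 0R²w.
(d): fails — w3R²w0 but no w with w3=w and w0R²w.

(b)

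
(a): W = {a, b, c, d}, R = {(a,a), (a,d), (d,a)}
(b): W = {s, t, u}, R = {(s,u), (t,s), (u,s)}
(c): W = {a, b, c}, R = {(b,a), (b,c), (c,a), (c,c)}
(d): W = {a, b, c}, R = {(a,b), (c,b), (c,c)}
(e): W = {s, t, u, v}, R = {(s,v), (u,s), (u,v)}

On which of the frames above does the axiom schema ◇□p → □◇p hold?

(a), (b)

This is the axiom for convergence; its first-order frame correspondent is ∀x ∀y ∀z (Rxy ∧ Rxz → ∃w (Ryw ∧ Rzw)).
(a): ✓.
(b): ✓.
(c): fails — Rba and Rba but a and a have no common successor.
(d): fails — Rab and Rab but b and b have no common successor.
(e): fails — Rsv and Rsv but v and v have no common successor.
Valid on: (a), (b).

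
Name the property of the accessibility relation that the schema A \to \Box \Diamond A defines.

Symmetry

Suppose A→□◇A is valid. Take Rxy and set V(A)={x}. Then A at x, so □◇A at x, so ◇A at y, so some z with Ryz has A; z=x, i.e. Ryx.
Conversely, on a frame with symmetry the schema holds at every world under every valuation.
So the correspondent is symmetry.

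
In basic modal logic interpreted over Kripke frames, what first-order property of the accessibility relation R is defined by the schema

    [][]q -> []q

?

Density

Suppose □□q→□q is valid. Take Rxy and set V(q)={w : xR²w}. Then □□q at x, so □q at x, so q at y, i.e. ∃z(Rxz∧Rzy).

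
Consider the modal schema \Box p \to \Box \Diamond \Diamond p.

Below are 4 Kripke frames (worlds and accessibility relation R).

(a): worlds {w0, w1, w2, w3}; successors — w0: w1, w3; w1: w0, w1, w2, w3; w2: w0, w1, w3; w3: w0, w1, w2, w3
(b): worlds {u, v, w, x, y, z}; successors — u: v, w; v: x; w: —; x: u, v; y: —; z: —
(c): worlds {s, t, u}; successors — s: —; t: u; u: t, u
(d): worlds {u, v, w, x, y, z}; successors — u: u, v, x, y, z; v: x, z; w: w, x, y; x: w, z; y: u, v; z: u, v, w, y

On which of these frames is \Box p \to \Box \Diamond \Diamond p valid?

(a), (c), (d)

Frame correspondent (Sahlqvist): \forall x \forall z (xRz \to \exists w (xRw \wedge z R^2 w)) — i.e. a generalized confluence (Geach) condition.
(a): ✓.
(b): fails — uRw but no t with uRt and wR²t.
(c): ✓.
(d): ✓.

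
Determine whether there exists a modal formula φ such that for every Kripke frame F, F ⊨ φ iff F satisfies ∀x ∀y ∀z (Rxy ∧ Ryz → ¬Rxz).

Not modally definable

Modal frame validity is preserved under surjective bounded morphisms.
The 7-cycle (worlds a,b,c,d,e,f,g with a→b→c→d→e→f→g→a) is intransitive. Mapping every world to a single reflexive point • is a surjective bounded morphism; the reflexive point is not intransitive (R••∧R•• but R••).
Hence intransitivity is not modally definable.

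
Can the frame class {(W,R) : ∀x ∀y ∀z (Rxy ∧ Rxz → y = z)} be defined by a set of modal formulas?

Yes, by ◇r → □r

Yes: it is partial functionality, defined by the CD schema ◇r → □r.
Suppose ◇r→□r is valid. Take Rxy, Rxz and set V(r)={y}. Then ◇r at x, so □r at x, so r at z, i.e. z=y.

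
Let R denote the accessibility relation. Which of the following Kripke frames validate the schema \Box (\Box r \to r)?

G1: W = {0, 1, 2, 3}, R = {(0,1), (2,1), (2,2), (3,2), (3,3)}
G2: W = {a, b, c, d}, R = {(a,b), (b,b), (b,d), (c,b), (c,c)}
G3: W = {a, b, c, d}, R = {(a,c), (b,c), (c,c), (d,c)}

This is the axiom for shift-reflexivity; its first-order frame correspondent is \forall x \forall y (Rxy \to Ryy).
G1: fails — R01 but not R11.
G2: fails — Rbd but not Rdd.
G3: ✓.
Valid on: G3.

G3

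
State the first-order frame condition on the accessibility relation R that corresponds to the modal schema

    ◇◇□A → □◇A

∀x ∀y ∀z ((xR²y ∧ xRz) → ∃w (yRw ∧ zRw))

This is a Sahlqvist (Geach-type) schema ◇^2□^1A → □^1◇^1A.
Minimal-valuation argument: fix x; take any y with xR^2y and any z with xR^1z. Set V(A) to the set of worlds R-reachable from y in exactly 1 step. Then □^1A holds at y, so the antecedent holds at x; validity forces ◇^1A at z, giving a w with zR^1w and yR^1w.
First-order correspondent: ∀x ∀y ∀z ((xR²y ∧ xRz) → ∃w (yRw ∧ zRw)).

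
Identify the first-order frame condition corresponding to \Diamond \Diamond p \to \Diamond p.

transitivity: \forall x \forall y \forall z (Rxy \wedge Ryz \to Rxz)

Replacing p by ¬p and contraposing gives the equivalent schema □p → □□p.
Suppose □p→□□p is valid. Take Rxy, Ryz and set V(p)={w : Rxw}. Then □p at x, so □□p at x, so □p at y, so p at z, i.e. Rxz.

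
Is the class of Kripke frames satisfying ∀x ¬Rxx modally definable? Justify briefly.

Any modally definable frame class is closed under surjective bounded morphisms.
The 4-cycle (worlds s,t,u,v with s→t→u→v→s) is irreflexive, and the map sending every world to a single reflexive point • is a surjective bounded morphism (forth: every edge maps to (•,•); back: every world has a successor). So any modal formula valid on the 4-cycle is also valid on the reflexive point, which is not irreflexive.
So no modal formula (or set of formulas) defines exactly the irreflexive frames.

Not modally definable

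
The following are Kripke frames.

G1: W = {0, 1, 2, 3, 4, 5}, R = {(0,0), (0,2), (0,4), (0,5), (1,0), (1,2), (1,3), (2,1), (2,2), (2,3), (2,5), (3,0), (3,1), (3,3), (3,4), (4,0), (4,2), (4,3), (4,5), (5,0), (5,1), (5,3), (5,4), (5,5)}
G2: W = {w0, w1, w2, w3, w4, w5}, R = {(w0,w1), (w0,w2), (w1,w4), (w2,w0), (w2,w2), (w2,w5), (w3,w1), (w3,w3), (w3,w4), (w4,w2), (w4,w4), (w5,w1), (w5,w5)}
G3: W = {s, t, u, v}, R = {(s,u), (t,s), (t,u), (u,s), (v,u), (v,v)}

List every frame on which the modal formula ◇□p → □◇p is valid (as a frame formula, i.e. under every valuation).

The schema corresponds to convergence: ∀x ∀y ∀z (Rxy ∧ Rxz → ∃w (Ryw ∧ Rzw)).
G1: ✓.
G2: fails — Rw0w1 and Rw0w2 but w1 and w2 have no common successor.
G3: fails — Rts and Rtu but s and u have no common successor.

G1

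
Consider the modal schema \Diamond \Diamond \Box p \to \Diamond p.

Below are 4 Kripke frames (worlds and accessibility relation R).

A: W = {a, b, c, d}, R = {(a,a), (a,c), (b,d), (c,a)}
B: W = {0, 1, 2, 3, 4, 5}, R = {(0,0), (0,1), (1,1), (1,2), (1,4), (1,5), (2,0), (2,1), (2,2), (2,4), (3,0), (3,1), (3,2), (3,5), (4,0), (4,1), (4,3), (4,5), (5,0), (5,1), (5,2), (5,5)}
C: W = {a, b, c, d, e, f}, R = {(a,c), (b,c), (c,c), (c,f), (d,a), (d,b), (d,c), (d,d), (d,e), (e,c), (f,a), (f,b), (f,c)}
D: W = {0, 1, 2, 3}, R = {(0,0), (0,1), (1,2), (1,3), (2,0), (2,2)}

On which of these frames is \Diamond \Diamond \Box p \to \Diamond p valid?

This is the axiom for a generalized confluence (Geach) condition; its first-order frame correspondent is \forall x \forall y (x R^2 y \to \exists w (yRw \wedge xRw)).
A: ✓.
B: ✓.
C: ✓.
D: fails — 0R²1 but no w with 1Rw and 0Rw.
Valid on: A, B, C.

A, B, C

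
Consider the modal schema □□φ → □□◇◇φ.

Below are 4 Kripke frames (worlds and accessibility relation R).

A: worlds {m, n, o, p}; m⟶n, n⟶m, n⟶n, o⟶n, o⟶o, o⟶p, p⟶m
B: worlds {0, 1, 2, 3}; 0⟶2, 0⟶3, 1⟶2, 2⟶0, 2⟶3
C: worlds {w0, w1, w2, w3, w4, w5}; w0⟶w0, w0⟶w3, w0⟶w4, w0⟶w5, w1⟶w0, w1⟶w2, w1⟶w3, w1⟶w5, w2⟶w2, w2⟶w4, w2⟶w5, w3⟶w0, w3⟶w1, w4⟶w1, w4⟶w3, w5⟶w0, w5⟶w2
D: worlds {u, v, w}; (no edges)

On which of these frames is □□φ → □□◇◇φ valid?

The schema corresponds to a generalized confluence (Geach) condition: ∀x ∀z (xR²z → ∃w (xR²w ∧ zR²w)).
A: ✓.
B: fails — 0R²3 but no w with 0R²w and 3R²w.
C: ✓.
D: ✓.

A, C, D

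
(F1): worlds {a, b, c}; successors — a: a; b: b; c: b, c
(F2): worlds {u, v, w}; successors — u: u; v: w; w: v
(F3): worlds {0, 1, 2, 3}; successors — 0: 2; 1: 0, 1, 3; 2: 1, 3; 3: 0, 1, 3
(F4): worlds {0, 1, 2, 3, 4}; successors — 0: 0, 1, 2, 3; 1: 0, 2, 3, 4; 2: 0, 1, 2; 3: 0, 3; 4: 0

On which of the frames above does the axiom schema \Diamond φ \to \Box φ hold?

Frame correspondent (Sahlqvist): \forall x \forall y \forall z (Rxy \wedge Rxz \to y = z) — i.e. partial functionality.
(F1): fails — c sees both b and c.
(F2): holds.
(F3): fails — 1 sees both 0 and 1.
(F4): fails — 0 sees both 0 and 1.

(F2)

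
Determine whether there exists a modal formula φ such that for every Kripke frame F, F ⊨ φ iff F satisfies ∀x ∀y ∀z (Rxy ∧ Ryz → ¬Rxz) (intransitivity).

Not modally definable

Any modally definable frame class is closed under surjective bounded morphisms.
The 7-cycle (worlds 0,1,2,3,4,5,6 with 0→1→2→3→4→5→6→0) is intransitive. Mapping every world to a single reflexive point • is a surjective bounded morphism; the reflexive point is not intransitive (R••∧R•• but R••).
So the class is not modally definable.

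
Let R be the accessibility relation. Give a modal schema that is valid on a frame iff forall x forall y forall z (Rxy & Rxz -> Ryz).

This is the Euclidean property; the standard corresponding axiom is 5: ◇q → □◇q.
Suppose ◇q→□◇q is valid. Take Rxy, Rxz and set V(q)={y}. Then ◇q at x, so □◇q at x, so ◇q at z, so some w with Rzw has q; w=y, i.e. Rzy. By symmetry of the argument, Ryz.

◇q → □◇q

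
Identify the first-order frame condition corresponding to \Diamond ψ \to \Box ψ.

This schema is the CD axiom.
Its frame correspondent is partial functionality — \forall x \forall y \forall z (Rxy \wedge Rxz \to y = z).

partial functionality: \forall x \forall y \forall z (Rxy \wedge Rxz \to y = z)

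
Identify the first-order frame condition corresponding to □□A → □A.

density: ∀x ∀y (Rxy → ∃z (Rxz ∧ Rzy))

This schema is the C4 axiom.
It corresponds to density: ∀x ∀y (Rxy → ∃z (Rxz ∧ Rzy)).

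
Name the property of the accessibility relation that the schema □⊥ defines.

emptiness of R

□⊥ is valid iff no world has any successor (otherwise □⊥ fails at any world with one).
Conversely, any frame satisfying ∀x ∀y ¬Rxy validates the schema.
So the correspondent is emptiness of R.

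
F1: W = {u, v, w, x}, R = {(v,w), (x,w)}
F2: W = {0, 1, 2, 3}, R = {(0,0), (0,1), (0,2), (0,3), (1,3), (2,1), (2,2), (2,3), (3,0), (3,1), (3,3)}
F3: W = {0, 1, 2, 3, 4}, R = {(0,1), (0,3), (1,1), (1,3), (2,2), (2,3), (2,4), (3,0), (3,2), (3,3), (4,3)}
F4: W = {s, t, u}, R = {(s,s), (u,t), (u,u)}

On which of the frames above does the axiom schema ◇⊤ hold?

Frame correspondent (Sahlqvist): ∀x ∃y Rxy — i.e. seriality.
F1: fails — world u has no successor.
F2: holds.
F3: holds.
F4: fails — world t has no successor.
Valid on: F2, F3.

F2, F3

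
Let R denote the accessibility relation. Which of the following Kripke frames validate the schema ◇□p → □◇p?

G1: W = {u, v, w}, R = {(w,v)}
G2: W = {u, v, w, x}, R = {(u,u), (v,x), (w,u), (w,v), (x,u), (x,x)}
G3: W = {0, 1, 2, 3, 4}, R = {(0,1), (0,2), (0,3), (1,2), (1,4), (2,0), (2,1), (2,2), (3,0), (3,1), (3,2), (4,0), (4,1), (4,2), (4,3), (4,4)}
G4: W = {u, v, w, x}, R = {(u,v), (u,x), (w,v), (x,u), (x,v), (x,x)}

G3

Frame correspondent (Sahlqvist): ∀x ∀y ∀z (Rxy ∧ Rxz → ∃w (Ryw ∧ Rzw)) — i.e. convergence.
G1: fails — Rwv and Rwv but v and v have no common successor.
G2: fails — Rwu and Rwv but u and v have no common successor.
G3: satisfies the condition.
G4: fails — Ruv and Ruv but v and v have no common successor.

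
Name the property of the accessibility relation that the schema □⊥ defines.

This is the Ver axiom.
It corresponds to emptiness of R: ∀x ∀y ¬Rxy.

Emptiness of R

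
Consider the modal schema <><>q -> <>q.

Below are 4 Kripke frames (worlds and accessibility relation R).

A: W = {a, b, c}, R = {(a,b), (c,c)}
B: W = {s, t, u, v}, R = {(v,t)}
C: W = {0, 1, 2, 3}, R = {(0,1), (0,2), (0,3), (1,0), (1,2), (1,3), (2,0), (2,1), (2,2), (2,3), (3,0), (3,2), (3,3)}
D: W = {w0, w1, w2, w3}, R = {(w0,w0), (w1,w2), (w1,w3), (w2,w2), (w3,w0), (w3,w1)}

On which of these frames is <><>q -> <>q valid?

Frame correspondent (Sahlqvist): forall x forall y (x R^2 y -> exists w (y = w & xRw)) — i.e. a generalized confluence (Geach) condition.
A: ✓.
B: ✓.
C: fails — 0R²0 but no w with 0=w and 0Rw.
D: fails — w1R²w0 but no w with w0=w and w1Rw.
Valid on: A, B.

A, B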